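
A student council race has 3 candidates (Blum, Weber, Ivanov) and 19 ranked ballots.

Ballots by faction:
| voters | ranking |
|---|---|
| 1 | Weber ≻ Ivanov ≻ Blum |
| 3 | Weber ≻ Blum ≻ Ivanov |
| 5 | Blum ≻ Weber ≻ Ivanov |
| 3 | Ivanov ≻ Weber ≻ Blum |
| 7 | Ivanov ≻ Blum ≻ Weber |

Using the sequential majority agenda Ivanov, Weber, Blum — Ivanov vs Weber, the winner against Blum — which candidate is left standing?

Ivanov

Round 1: Ivanov vs Weber — 10–9, Ivanov advances.
Round 2: Ivanov vs Blum — 11–8, Ivanov advances.
Ivanov survives the agenda.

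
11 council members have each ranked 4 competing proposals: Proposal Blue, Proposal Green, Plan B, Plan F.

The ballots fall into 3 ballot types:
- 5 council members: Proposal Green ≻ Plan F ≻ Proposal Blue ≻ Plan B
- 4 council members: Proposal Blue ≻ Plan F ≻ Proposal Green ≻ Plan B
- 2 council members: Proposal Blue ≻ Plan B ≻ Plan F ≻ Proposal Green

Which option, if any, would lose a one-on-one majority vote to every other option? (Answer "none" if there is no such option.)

Plan B

Head-to-head results (11 council members):
Proposal Blue–Proposal Green: Proposal Blue 6–5.
Proposal Blue vs Plan B: 11 to 0, Proposal Blue.
Proposal Blue–Plan F: Proposal Blue 6–5.
Proposal Green vs Plan B: 9 to 2, Proposal Green.
Proposal Green vs Plan F: Plan F, 6–5.
Plan B vs Plan F: Plan B preferred on 2 ballots; Plan F wins 9–2.
Only Plan B has no wins; Plan B is the Condorcet loser.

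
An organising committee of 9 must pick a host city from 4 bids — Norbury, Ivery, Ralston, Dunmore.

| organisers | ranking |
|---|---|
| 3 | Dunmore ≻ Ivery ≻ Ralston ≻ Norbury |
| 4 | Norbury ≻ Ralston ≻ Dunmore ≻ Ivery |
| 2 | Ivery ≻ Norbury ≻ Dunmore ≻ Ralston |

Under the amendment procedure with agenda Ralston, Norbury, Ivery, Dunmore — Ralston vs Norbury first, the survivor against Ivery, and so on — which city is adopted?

Dunmore

Round 1: Ralston vs Norbury — 3–6, Norbury advances.
Round 2: Norbury vs Ivery — 4–5, Ivery advances.
Round 3: Ivery vs Dunmore — 2–7, Dunmore advances.
Dunmore survives the agenda.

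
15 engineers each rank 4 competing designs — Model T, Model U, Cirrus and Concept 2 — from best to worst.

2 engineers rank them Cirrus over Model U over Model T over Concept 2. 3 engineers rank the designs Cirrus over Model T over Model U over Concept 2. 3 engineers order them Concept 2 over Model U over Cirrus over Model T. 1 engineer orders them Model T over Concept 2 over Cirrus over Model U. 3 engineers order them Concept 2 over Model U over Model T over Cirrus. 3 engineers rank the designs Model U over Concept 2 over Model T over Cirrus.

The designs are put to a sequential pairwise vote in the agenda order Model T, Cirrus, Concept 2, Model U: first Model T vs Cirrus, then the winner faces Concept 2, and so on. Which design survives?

Round 1: Model T vs Cirrus — 7–8, Cirrus advances.
Round 2: Cirrus vs Concept 2 — 5–10, Concept 2 advances.
Round 3: Concept 2 vs Model U — 7–8, Model U advances.
The agenda winner is Model U.

Model U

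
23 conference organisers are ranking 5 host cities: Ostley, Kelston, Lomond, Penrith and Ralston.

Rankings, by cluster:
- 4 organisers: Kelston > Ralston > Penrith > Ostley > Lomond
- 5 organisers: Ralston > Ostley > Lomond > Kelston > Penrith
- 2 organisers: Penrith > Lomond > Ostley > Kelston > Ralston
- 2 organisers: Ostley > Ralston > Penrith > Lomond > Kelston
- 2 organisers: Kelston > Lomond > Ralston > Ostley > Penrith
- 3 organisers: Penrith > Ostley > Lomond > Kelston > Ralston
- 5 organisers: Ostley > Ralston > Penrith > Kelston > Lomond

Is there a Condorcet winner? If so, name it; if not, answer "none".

Check each pair by majority over 23 ballots:
Ostley vs Kelston: 17 to 6, Ostley.
Ostley vs Lomond: Ostley, 19–4.
Ostley vs Penrith: Ostley wins 14–9.
Ostley vs Ralston: Ostley is ranked higher on 2+2+3+5 = 12 ballots, Ralston on 11. Ostley wins 12–11.
Kelston vs Lomond: Kelston preferred on 4+2+5 = 11 ballots; Lomond wins 12–11.
Kelston vs Penrith: Penrith wins 12–11.
Kelston vs Ralston: 4+2+2+3 = 11 for Kelston, 12 for Ralston — Ralston by 12–11.
Lomond vs Penrith: 7 to 16, Penrith.
Lomond vs Ralston: Ralston, 16–7.
Penrith vs Ralston: Penrith preferred on 2+3 = 5 ballots; Ralston wins 18–5.
Ostley wins every pairwise contest, so Ostley is the Condorcet winner.

Ostley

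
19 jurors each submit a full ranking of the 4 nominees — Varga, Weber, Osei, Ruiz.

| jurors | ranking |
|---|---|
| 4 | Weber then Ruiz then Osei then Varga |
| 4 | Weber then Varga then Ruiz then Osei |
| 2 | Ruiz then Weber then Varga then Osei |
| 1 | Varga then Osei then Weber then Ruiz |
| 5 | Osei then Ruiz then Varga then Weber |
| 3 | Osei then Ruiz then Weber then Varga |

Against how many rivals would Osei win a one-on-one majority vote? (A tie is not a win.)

Osei against each rival (19 jurors):
Osei vs Varga: Osei wins 12–7.
Osei vs Weber: Osei is ranked higher on 1+5+3 = 9 ballots, Weber on 10. Weber wins 10–9.
Osei vs Ruiz: Ruiz, 10–9.
Osei beats Varga; loses to Weber, Ruiz — 1 pairwise win.

1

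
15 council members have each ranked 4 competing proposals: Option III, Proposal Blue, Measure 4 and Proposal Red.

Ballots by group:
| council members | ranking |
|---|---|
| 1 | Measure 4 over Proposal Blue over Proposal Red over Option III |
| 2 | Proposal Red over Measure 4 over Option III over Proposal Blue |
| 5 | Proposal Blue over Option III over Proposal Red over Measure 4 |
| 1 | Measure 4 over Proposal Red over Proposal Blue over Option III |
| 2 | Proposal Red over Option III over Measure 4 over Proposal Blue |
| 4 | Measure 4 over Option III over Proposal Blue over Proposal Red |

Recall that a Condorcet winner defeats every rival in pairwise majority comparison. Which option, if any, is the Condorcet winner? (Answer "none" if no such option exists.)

Check each pair by majority over 15 ballots:
Option III vs Proposal Blue: Option III preferred on 2+2+4 = 8 ballots; Option III wins 8–7.
Option III vs Measure 4: 5+2 = 7 for Option III, 8 for Measure 4 — Measure 4 by 8–7.
Option III vs Proposal Red: Option III is ranked higher on 5+4 = 9 ballots, Proposal Red on 6. Option III wins 9–6.
Proposal Blue vs Measure 4: 5 to 10, Measure 4.
Proposal Blue vs Proposal Red: Proposal Blue is ranked higher on 1+5+4 = 10 ballots, Proposal Red on 5. Proposal Blue wins 10–5.
Measure 4 vs Proposal Red: 1+1+4 = 6 for Measure 4, 9 for Proposal Red — Proposal Red by 9–6.
Every option loses at least once (Option III loses to Measure 4; Proposal Blue loses to Option III; Measure 4 loses to Proposal Red; Proposal Red loses to Option III). The majority relation contains the cycle Option III > Proposal Red > Measure 4 > Option III, so there is no Condorcet winner.

none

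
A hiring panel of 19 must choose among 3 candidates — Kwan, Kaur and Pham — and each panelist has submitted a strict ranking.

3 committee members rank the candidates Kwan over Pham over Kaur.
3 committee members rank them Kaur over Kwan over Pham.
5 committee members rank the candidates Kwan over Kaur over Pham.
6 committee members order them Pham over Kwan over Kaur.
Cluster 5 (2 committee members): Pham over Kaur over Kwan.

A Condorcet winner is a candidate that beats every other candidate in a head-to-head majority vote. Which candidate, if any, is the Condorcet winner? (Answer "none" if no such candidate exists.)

Head-to-head results (19 committee members):
Kwan–Kaur: Kwan 14–5.
Kwan vs Pham: Kwan wins 11–8.
Kaur vs Pham: Pham wins 11–8.
Kwan wins every pairwise contest, so Kwan is the Condorcet winner.

Kwan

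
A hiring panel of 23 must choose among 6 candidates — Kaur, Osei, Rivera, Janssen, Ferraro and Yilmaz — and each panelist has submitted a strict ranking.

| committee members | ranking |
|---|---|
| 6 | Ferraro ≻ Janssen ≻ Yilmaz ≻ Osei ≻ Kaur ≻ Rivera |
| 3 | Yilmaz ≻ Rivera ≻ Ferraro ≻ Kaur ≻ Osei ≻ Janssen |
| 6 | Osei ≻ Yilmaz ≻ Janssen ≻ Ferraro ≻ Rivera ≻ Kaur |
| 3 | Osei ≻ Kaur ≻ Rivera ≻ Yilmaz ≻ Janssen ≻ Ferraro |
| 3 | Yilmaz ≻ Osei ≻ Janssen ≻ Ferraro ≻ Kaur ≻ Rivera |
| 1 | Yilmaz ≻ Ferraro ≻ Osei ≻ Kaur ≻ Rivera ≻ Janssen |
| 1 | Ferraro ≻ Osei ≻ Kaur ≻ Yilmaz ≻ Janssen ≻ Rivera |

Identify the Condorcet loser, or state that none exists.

Rivera

Pairwise majorities:
Kaur vs Osei: 3 for Kaur, 20 for Osei — Osei by 20–3.
Kaur vs Rivera: Kaur preferred on 6+3+3+1+1 = 14 ballots; Kaur wins 14–9.
Kaur vs Janssen: 8 to 15, Janssen.
Kaur vs Ferraro: Kaur preferred on 3 ballots; Ferraro wins 20–3.
Kaur vs Yilmaz: Kaur preferred on 3+1 = 4 ballots; Yilmaz wins 19–4.
Osei vs Rivera: 6+6+3+3+1+1 = 20 for Osei, 3 for Rivera — Osei by 20–3.
Osei vs Janssen: 3+6+3+3+1+1 = 17 for Osei, 6 for Janssen — Osei by 17–6.
Osei vs Ferraro: Osei is ranked higher on 6+3+3 = 12 ballots, Ferraro on 11. Osei wins 12–11.
Osei vs Yilmaz: Osei is ranked higher on 6+3+1 = 10 ballots, Yilmaz on 13. Yilmaz wins 13–10.
Rivera vs Janssen: Rivera preferred on 3+3+1 = 7 ballots; Janssen wins 16–7.
Rivera vs Ferraro: Rivera preferred on 3+3 = 6 ballots; Ferraro wins 17–6.
Rivera vs Yilmaz: 3 for Rivera, 20 for Yilmaz — Yilmaz by 20–3.
Janssen vs Ferraro: Janssen preferred on 6+3+3 = 12 ballots; Janssen wins 12–11.
Janssen vs Yilmaz: Janssen is ranked higher on 6 ballots, Yilmaz on 17. Yilmaz wins 17–6.
Ferraro vs Yilmaz: Yilmaz wins 16–7.
Only Rivera has no wins; Rivera is the Condorcet loser.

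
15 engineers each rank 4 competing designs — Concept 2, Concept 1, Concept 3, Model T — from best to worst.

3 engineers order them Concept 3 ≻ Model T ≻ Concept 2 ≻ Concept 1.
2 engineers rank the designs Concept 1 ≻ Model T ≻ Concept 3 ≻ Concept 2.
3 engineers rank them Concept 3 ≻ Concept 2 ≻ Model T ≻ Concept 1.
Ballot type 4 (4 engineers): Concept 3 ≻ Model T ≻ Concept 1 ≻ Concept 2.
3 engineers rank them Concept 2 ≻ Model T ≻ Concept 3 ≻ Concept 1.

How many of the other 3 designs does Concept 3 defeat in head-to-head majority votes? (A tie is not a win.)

Concept 3 against each rival (15 engineers):
Concept 3–Concept 2: Concept 3 12–3.
Concept 3 vs Concept 1: Concept 3 wins 13–2.
Concept 3 vs Model T: Concept 3 preferred on 3+3+4 = 10 ballots; Concept 3 wins 10–5.
Concept 3 beats Concept 2, Concept 1, Model T — 3 pairwise wins.

3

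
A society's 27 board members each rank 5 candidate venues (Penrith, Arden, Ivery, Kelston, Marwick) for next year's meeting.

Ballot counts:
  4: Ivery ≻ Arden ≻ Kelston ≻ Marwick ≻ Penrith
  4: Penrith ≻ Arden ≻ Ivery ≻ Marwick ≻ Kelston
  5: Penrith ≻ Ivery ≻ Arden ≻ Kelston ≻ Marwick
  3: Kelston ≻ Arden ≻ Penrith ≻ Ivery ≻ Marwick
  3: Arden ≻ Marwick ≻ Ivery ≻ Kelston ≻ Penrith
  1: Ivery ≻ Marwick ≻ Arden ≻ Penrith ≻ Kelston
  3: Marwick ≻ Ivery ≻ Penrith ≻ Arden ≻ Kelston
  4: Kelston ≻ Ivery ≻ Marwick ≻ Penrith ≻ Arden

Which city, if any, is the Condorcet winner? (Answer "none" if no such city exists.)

Head-to-head results (27 organisers):
Penrith vs Arden: Penrith wins 16–11.
Penrith vs Ivery: Ivery wins 15–12.
Penrith–Kelston: Kelston 14–13.
Penrith vs Marwick: Marwick, 15–12.
Arden–Ivery: Ivery 17–10.
Arden–Kelston: Arden 20–7.
Arden–Marwick: Arden 19–8.
Ivery vs Kelston: Ivery wins 20–7.
Ivery vs Marwick: Ivery, 21–6.
Kelston–Marwick: Kelston 16–11.
Ivery defeats every rival head-to-head and is the Condorcet winner.

Ivery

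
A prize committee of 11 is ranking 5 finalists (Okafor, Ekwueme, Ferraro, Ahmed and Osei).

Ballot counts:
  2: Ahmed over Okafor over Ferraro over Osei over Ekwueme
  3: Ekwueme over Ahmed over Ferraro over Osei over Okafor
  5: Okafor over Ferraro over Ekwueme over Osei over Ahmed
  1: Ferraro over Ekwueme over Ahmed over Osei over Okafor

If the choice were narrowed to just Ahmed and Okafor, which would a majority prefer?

Ballots ranking Ahmed above Okafor: 2 + 3 + 1 = 6.
Ballots ranking Okafor above Ahmed: 11 − 6 = 5.
Ahmed wins the head-to-head 6–5.

Ahmed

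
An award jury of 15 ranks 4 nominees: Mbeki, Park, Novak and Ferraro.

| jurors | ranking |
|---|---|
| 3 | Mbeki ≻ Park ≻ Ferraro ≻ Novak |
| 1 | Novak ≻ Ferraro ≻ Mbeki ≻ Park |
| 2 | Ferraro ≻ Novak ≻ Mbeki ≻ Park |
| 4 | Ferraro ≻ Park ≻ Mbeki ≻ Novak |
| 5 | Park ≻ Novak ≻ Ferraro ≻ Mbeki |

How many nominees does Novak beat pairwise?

Novak against each rival (15 jurors):
Novak vs Mbeki: 8 to 7, Novak.
Novak vs Park: Park wins 12–3.
Novak vs Ferraro: Novak is ranked higher on 1+5 = 6 ballots, Ferraro on 9. Ferraro wins 9–6.
Novak beats Mbeki; loses to Park, Ferraro — 1 pairwise win.

1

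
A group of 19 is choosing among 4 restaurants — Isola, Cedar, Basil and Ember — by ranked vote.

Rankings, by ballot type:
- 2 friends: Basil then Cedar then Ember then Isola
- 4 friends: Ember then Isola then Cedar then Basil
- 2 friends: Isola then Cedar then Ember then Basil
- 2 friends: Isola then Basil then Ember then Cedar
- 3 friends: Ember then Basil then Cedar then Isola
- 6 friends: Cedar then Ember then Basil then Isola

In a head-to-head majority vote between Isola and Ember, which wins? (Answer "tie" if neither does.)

Ballots ranking Isola above Ember: 2 + 2 = 4.
Ballots ranking Ember above Isola: 19 − 4 = 15.
Ember wins the head-to-head 15–4.

Ember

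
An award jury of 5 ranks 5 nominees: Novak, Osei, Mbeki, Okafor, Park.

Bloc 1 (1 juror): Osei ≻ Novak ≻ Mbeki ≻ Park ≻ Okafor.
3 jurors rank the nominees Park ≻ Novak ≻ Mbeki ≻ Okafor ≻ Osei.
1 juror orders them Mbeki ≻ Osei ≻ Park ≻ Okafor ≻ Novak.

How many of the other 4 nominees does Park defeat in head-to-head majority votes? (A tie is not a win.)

4

Park against each rival (5 jurors):
Park vs Novak: Park is ranked higher on 3+1 = 4 ballots, Novak on 1. Park wins 4–1.
Park vs Osei: Park wins 3–2.
Park vs Mbeki: Park is ranked higher on 3 ballots, Mbeki on 2. Park wins 3–2.
Park vs Okafor: Park is ranked higher on 1+3+1 = 5 ballots, Okafor on 0. Park wins 5–0.
Park beats Novak, Osei, Mbeki, Okafor — 4 pairwise wins.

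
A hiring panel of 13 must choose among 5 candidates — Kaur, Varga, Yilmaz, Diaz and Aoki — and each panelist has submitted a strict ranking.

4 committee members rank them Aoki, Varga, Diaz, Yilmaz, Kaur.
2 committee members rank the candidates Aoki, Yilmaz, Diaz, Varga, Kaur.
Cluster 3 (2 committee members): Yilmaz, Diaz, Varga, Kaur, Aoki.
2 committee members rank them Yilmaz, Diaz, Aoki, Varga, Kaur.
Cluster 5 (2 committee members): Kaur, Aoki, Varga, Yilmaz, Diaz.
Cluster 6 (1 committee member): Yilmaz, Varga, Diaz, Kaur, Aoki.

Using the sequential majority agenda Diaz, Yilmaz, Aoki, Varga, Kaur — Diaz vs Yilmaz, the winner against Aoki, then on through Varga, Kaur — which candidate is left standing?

Aoki

Round 1: Diaz vs Yilmaz — 4–9, Yilmaz advances.
Round 2: Yilmaz vs Aoki — 5–8, Aoki advances.
Round 3: Aoki vs Varga — 10–3, Aoki advances.
Round 4: Aoki vs Kaur — 8–5, Aoki advances.
Aoki survives the agenda.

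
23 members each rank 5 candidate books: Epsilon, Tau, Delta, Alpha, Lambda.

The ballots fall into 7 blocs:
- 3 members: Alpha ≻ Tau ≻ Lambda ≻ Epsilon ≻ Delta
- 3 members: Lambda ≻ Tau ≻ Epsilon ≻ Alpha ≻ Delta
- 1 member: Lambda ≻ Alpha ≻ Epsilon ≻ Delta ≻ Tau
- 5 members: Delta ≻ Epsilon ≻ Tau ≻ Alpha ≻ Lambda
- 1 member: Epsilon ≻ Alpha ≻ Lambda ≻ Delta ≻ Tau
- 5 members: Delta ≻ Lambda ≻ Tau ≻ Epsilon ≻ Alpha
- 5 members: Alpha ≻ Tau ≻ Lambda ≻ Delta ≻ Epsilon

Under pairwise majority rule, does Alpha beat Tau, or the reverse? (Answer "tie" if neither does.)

Ballots ranking Alpha above Tau: 3 + 1 + 1 + 5 = 10.
Ballots ranking Tau above Alpha: 23 − 10 = 13.
Tau wins the head-to-head 13–10.

Tau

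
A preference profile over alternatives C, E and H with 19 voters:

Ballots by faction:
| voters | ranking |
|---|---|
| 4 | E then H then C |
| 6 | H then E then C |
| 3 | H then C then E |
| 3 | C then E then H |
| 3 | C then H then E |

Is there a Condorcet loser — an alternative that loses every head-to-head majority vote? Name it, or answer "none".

Head-to-head results (19 voters):
C vs E: C is ranked higher on 3+3+3 = 9 ballots, E on 10. E wins 10–9.
C–H: H 13–6.
E–H: H 12–7.
C is beaten in every head-to-head and is the Condorcet loser.

C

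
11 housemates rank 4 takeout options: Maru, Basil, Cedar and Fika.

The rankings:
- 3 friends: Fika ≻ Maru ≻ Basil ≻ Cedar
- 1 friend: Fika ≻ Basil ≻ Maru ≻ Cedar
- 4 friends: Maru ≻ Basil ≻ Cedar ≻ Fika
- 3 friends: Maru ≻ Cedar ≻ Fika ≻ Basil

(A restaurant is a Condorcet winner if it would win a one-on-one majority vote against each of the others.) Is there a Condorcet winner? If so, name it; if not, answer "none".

Pairwise majorities:
Maru vs Basil: Maru, 10–1.
Maru–Cedar: Maru 11–0.
Maru vs Fika: 7 to 4, Maru.
Basil vs Cedar: Basil wins 8–3.
Basil–Fika: Fika 7–4.
Cedar–Fika: Cedar 7–4.
Only Maru has no losses; Maru is the Condorcet winner.

Maru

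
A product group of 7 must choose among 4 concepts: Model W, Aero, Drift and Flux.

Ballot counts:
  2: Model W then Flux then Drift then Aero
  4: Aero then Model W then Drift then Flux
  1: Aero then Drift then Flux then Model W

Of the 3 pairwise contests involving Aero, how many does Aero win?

Aero against each rival (7 engineers):
Aero vs Model W: 5 to 2, Aero.
Aero vs Drift: Aero, 5–2.
Aero vs Flux: 5 to 2, Aero.
Aero beats Model W, Drift, Flux — 3 pairwise wins.

3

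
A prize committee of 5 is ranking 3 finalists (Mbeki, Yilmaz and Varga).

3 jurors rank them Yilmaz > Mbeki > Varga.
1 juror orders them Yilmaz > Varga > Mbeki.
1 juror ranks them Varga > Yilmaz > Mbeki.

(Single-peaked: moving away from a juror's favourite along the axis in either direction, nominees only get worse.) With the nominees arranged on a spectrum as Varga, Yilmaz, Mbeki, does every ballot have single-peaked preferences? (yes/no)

yes

Axis positions: Varga=1, Yilmaz=2, Mbeki=3.
Ballot type 1 (peak Yilmaz at position 2): ranking walks positions 2-3-1, expanding outward from the peak — single-peaked.
Ballot type 2 (peak Yilmaz at position 2): ranking walks positions 2-1-3, expanding outward from the peak — single-peaked.
Ballot type 3 (peak Varga at position 1): ranking walks positions 1-2-3, expanding outward from the peak — single-peaked.
Every ranking is single-peaked on this axis.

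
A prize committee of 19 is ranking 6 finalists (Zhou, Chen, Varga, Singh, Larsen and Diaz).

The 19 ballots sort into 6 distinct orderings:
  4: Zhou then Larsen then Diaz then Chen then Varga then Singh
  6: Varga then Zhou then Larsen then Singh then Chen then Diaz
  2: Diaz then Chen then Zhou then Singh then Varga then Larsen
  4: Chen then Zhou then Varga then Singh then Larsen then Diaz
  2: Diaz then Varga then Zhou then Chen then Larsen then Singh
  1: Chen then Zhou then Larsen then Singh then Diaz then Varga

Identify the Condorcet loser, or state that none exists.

Pairwise majorities:
Zhou vs Chen: Zhou is ranked higher on 4+6+2 = 12 ballots, Chen on 7. Zhou wins 12–7.
Zhou vs Varga: 11 to 8, Zhou.
Zhou vs Singh: Zhou is ranked higher on 4+6+2+4+2+1 = 19 ballots, Singh on 0. Zhou wins 19–0.
Zhou vs Larsen: 4+6+2+4+2+1 = 19 for Zhou, 0 for Larsen — Zhou by 19–0.
Zhou vs Diaz: 4+6+4+1 = 15 for Zhou, 4 for Diaz — Zhou by 15–4.
Chen vs Varga: Chen preferred on 4+2+4+1 = 11 ballots; Chen wins 11–8.
Chen vs Singh: Chen, 13–6.
Chen vs Larsen: Chen preferred on 2+4+2+1 = 9 ballots; Larsen wins 10–9.
Chen vs Diaz: Chen, 11–8.
Varga vs Singh: Varga wins 16–3.
Varga vs Larsen: 14 to 5, Varga.
Varga vs Diaz: Varga wins 10–9.
Singh vs Larsen: Larsen, 13–6.
Singh vs Diaz: Singh preferred on 6+4+1 = 11 ballots; Singh wins 11–8.
Larsen vs Diaz: Larsen is ranked higher on 4+6+4+1 = 15 ballots, Diaz on 4. Larsen wins 15–4.
Diaz loses to every other nominee — it is the Condorcet loser.

Diaz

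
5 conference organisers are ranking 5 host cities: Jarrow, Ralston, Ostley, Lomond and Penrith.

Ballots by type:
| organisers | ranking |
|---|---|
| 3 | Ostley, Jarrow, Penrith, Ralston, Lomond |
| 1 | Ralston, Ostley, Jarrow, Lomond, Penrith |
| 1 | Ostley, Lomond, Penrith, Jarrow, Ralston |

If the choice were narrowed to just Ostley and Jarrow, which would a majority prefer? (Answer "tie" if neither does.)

Ballots ranking Ostley above Jarrow: 3 + 1 + 1 = 5.
Ballots ranking Jarrow above Ostley: 5 − 5 = 0.
Ostley wins the head-to-head 5–0.

Ostley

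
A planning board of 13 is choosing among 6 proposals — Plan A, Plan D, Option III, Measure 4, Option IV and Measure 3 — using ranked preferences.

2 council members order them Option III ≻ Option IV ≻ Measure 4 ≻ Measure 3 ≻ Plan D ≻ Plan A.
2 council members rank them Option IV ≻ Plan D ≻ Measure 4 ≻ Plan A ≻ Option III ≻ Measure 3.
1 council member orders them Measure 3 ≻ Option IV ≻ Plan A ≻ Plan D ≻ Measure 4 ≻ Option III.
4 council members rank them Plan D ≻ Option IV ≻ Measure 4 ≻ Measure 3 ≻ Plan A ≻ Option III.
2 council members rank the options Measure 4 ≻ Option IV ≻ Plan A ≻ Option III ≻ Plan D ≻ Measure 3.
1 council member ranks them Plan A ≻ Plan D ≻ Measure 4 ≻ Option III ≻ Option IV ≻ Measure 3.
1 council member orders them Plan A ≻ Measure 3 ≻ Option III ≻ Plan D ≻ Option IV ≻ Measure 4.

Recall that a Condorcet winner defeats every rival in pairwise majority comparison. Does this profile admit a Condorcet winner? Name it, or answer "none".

Check each pair by majority over 13 ballots:
Plan A vs Plan D: Plan A preferred on 1+2+1+1 = 5 ballots; Plan D wins 8–5.
Plan A vs Option III: Plan A is ranked higher on 2+1+4+2+1+1 = 11 ballots, Option III on 2. Plan A wins 11–2.
Plan A vs Measure 4: Plan A is ranked higher on 1+1+1 = 3 ballots, Measure 4 on 10. Measure 4 wins 10–3.
Plan A vs Option IV: 1+1 = 2 for Plan A, 11 for Option IV — Option IV by 11–2.
Plan A vs Measure 3: 6 to 7, Measure 3.
Plan D vs Option III: 2+1+4+1 = 8 for Plan D, 5 for Option III — Plan D by 8–5.
Plan D vs Measure 4: 2+1+4+1+1 = 9 for Plan D, 4 for Measure 4 — Plan D by 9–4.
Plan D vs Option IV: Plan D is ranked higher on 4+1+1 = 6 ballots, Option IV on 7. Option IV wins 7–6.
Plan D vs Measure 3: Plan D is ranked higher on 2+4+2+1 = 9 ballots, Measure 3 on 4. Plan D wins 9–4.
Option III vs Measure 4: 2+1 = 3 for Option III, 10 for Measure 4 — Measure 4 by 10–3.
Option III vs Option IV: Option III preferred on 2+1+1 = 4 ballots; Option IV wins 9–4.
Option III vs Measure 3: 7 to 6, Option III.
Measure 4 vs Option IV: Measure 4 is ranked higher on 2+1 = 3 ballots, Option IV on 10. Option IV wins 10–3.
Measure 4 vs Measure 3: 2+2+4+2+1 = 11 for Measure 4, 2 for Measure 3 — Measure 4 by 11–2.
Option IV vs Measure 3: 2+2+4+2+1 = 11 for Option IV, 2 for Measure 3 — Option IV by 11–2.
Option IV wins every pairwise contest, so Option IV is the Condorcet winner.

Option IV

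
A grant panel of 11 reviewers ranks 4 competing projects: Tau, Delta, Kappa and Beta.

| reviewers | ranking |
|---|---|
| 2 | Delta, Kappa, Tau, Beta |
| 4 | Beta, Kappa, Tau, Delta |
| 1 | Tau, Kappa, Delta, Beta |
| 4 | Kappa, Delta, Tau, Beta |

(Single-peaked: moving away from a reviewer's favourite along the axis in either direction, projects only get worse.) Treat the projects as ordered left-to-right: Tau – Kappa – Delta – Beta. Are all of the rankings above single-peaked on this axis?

Axis positions: Tau=1, Kappa=2, Delta=3, Beta=4.
Cluster 1 (peak Delta at position 3): ranking walks positions 3-2-1-4, expanding outward from the peak — single-peaked.
Cluster 2: ranking walks positions 4-2-1-3; Kappa is ranked above Delta even though Delta lies between Kappa and the peak Beta on the axis — preferences dip and rise again. Not single-peaked.
Cluster 3 (peak Tau at position 1): ranking walks positions 1-2-3-4, expanding outward from the peak — single-peaked.
Cluster 4 (peak Kappa at position 2): ranking walks positions 2-3-1-4, expanding outward from the peak — single-peaked.
Cluster 2 violates single-peakedness, so the profile is not single-peaked on this axis.

no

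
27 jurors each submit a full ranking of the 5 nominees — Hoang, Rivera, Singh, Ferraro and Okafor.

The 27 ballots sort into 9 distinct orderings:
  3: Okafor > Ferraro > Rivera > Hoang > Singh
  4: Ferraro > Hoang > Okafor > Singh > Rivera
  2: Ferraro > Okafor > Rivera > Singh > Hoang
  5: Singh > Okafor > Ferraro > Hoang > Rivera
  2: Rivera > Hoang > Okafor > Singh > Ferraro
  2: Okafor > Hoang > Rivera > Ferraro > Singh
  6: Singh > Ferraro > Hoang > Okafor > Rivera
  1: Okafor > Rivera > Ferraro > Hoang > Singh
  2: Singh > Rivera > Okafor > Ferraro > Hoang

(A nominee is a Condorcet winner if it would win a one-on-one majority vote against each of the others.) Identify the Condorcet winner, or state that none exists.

Okafor

Pairwise majorities:
Hoang vs Rivera: Hoang wins 17–10.
Hoang vs Singh: Singh, 15–12.
Hoang vs Ferraro: Ferraro wins 23–4.
Hoang vs Okafor: Okafor wins 15–12.
Rivera vs Singh: Singh wins 17–10.
Rivera vs Ferraro: Ferraro wins 20–7.
Rivera vs Okafor: Okafor, 23–4.
Singh–Ferraro: Singh 15–12.
Singh–Okafor: Okafor 14–13.
Ferraro–Okafor: Okafor 15–12.
Okafor beats each of Hoang, Rivera, Singh, Ferraro — Okafor is the Condorcet winner.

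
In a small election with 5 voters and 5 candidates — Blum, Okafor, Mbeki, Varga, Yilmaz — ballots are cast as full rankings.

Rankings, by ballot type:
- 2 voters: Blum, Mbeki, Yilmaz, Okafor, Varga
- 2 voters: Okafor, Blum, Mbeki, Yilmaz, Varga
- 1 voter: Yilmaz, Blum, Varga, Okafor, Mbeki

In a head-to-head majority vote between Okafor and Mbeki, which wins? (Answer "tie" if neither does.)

Okafor

Ballots ranking Okafor above Mbeki: 2 + 1 = 3.
Ballots ranking Mbeki above Okafor: 5 − 3 = 2.
Okafor wins the head-to-head 3–2.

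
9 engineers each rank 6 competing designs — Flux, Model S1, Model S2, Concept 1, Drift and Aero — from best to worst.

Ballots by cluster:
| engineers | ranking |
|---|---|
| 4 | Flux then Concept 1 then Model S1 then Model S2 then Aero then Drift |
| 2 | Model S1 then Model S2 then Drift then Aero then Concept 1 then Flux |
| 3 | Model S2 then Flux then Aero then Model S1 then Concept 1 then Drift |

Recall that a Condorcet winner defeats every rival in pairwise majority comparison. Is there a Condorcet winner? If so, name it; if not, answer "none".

none

Pairwise majorities:
Flux vs Model S1: Flux wins 7–2.
Flux vs Model S2: Model S2, 5–4.
Flux vs Concept 1: Flux wins 7–2.
Flux vs Drift: Flux wins 7–2.
Flux–Aero: Flux 7–2.
Model S1 vs Model S2: Model S1, 6–3.
Model S1 vs Concept 1: Model S1 wins 5–4.
Model S1–Drift: Model S1 9–0.
Model S1 vs Aero: Model S1, 6–3.
Model S2–Concept 1: Model S2 5–4.
Model S2–Drift: Model S2 9–0.
Model S2 vs Aero: Model S2 wins 9–0.
Concept 1–Drift: Concept 1 7–2.
Concept 1–Aero: Aero 5–4.
Drift vs Aero: Aero wins 7–2.
Each design drops at least one matchup (Flux loses to Model S2; Model S1 loses to Flux; Model S2 loses to Model S1; Concept 1 loses to Flux; Drift loses to Flux; Aero loses to Flux); the cycle Flux → Model S1 → Model S2 → Flux rules out a Condorcet winner.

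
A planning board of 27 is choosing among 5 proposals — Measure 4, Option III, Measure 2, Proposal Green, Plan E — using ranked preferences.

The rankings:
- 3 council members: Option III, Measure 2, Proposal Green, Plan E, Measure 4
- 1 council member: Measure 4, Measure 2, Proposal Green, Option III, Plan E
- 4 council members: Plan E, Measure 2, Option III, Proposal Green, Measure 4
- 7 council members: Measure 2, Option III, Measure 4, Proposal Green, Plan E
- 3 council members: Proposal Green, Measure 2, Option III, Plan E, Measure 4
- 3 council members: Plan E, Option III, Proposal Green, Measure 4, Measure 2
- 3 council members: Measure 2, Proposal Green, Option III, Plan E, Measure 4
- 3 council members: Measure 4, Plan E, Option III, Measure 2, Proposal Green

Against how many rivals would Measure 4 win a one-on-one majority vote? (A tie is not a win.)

Measure 4 against each rival (27 council members):
Measure 4 vs Option III: Option III wins 23–4.
Measure 4–Measure 2: Measure 2 20–7.
Measure 4 vs Proposal Green: Measure 4 preferred on 1+7+3 = 11 ballots; Proposal Green wins 16–11.
Measure 4 vs Plan E: Plan E wins 16–11.
Measure 4 beats no one; loses to Option III, Measure 2, Proposal Green, Plan E — 0 pairwise wins.

0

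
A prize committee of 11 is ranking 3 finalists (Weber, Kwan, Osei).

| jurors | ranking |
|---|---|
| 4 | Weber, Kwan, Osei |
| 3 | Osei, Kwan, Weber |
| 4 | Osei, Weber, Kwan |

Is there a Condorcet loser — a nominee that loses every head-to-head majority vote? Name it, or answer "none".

Pairwise majorities:
Weber vs Kwan: 4+4 = 8 for Weber, 3 for Kwan — Weber by 8–3.
Weber vs Osei: Weber is ranked higher on 4 ballots, Osei on 7. Osei wins 7–4.
Kwan–Osei: Osei 7–4.
Only Kwan has no wins; Kwan is the Condorcet loser.

Kwan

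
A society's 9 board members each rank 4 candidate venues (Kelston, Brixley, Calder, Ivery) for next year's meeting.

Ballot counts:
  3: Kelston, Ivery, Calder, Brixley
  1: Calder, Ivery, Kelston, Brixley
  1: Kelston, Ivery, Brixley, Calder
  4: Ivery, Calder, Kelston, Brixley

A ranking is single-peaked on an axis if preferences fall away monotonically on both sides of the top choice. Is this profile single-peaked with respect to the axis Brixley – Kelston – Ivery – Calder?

yes

Axis positions: Brixley=1, Kelston=2, Ivery=3, Calder=4.
Group 1 (peak Kelston at position 2): ranking walks positions 2-3-4-1, expanding outward from the peak — single-peaked.
Group 2 (peak Calder at position 4): ranking walks positions 4-3-2-1, expanding outward from the peak — single-peaked.
Group 3 (peak Kelston at position 2): ranking walks positions 2-3-1-4, expanding outward from the peak — single-peaked.
Group 4 (peak Ivery at position 3): ranking walks positions 3-4-2-1, expanding outward from the peak — single-peaked.
Every ranking is single-peaked on this axis.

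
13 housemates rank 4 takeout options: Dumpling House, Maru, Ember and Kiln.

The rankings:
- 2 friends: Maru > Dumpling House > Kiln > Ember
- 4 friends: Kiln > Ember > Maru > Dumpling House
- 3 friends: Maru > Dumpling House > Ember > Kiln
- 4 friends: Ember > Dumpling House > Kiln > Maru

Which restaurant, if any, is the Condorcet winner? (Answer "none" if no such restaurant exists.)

Head-to-head results (13 friends):
Dumpling House vs Maru: Maru, 9–4.
Dumpling House–Ember: Ember 8–5.
Dumpling House vs Kiln: Dumpling House, 9–4.
Maru vs Ember: Ember, 8–5.
Maru vs Kiln: Kiln, 8–5.
Ember vs Kiln: Ember, 7–6.
Ember defeats every rival head-to-head and is the Condorcet winner.

Ember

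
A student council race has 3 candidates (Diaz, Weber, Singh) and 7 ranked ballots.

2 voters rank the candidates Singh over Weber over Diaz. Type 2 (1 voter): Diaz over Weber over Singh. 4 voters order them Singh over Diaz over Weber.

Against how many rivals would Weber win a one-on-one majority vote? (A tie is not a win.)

Weber against each rival (7 voters):
Weber vs Diaz: 2 for Weber, 5 for Diaz — Diaz by 5–2.
Weber vs Singh: Singh wins 6–1.
Weber beats no one; loses to Diaz, Singh — 0 pairwise wins.

0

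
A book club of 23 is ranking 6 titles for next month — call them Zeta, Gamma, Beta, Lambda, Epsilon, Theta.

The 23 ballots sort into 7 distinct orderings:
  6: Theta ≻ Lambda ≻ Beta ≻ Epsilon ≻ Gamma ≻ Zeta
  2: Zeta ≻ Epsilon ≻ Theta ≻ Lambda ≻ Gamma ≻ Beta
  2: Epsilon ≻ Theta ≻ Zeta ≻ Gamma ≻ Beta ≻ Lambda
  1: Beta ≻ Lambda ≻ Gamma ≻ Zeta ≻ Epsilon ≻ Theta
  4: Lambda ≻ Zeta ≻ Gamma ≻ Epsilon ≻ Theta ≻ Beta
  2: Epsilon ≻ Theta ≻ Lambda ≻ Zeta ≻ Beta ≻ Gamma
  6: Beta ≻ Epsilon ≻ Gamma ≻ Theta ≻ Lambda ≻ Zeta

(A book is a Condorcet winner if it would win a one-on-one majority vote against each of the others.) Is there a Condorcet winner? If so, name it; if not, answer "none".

Pairwise majorities:
Zeta vs Gamma: Gamma wins 13–10.
Zeta–Beta: Beta 13–10.
Zeta vs Lambda: Lambda wins 19–4.
Zeta vs Epsilon: Epsilon, 16–7.
Zeta–Theta: Theta 16–7.
Gamma–Beta: Beta 15–8.
Gamma vs Lambda: Lambda wins 15–8.
Gamma–Epsilon: Epsilon 18–5.
Gamma vs Theta: Theta wins 12–11.
Beta–Lambda: Lambda 14–9.
Beta vs Epsilon: Beta, 13–10.
Beta vs Theta: Theta, 16–7.
Lambda vs Epsilon: Epsilon wins 12–11.
Lambda–Theta: Theta 18–5.
Epsilon vs Theta: Epsilon, 17–6.
Every book loses at least once (Zeta loses to Gamma; Gamma loses to Beta; Beta loses to Lambda; Lambda loses to Epsilon; Epsilon loses to Beta; Theta loses to Epsilon). The majority relation contains the cycle Beta → Epsilon → Lambda → Beta, so there is no Condorcet winner.

none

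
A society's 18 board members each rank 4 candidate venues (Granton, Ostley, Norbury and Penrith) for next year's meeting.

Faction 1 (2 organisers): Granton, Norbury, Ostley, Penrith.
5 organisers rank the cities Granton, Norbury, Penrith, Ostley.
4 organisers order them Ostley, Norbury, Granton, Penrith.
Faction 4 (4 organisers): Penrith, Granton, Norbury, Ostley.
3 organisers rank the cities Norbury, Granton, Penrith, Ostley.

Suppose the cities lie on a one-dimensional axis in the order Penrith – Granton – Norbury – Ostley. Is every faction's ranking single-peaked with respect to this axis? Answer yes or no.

Axis positions: Penrith=1, Granton=2, Norbury=3, Ostley=4.
Faction 1 (peak Granton at position 2): ranking walks positions 2-3-4-1, expanding outward from the peak — single-peaked.
Faction 2 (peak Granton at position 2): ranking walks positions 2-3-1-4, expanding outward from the peak — single-peaked.
Faction 3 (peak Ostley at position 4): ranking walks positions 4-3-2-1, expanding outward from the peak — single-peaked.
Faction 4 (peak Penrith at position 1): ranking walks positions 1-2-3-4, expanding outward from the peak — single-peaked.
Faction 5 (peak Norbury at position 3): ranking walks positions 3-2-1-4, expanding outward from the peak — single-peaked.
Every ranking is single-peaked on this axis.

yes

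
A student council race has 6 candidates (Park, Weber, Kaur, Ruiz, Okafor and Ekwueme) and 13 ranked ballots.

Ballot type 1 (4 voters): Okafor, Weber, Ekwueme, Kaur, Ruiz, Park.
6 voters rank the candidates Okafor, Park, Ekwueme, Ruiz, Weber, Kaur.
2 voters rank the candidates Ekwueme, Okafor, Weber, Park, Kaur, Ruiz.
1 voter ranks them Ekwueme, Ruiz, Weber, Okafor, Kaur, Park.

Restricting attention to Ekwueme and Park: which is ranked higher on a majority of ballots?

Ballots ranking Ekwueme above Park: 4 + 2 + 1 = 7.
Ballots ranking Park above Ekwueme: 13 − 7 = 6.
Ekwueme wins the head-to-head 7–6.

Ekwueme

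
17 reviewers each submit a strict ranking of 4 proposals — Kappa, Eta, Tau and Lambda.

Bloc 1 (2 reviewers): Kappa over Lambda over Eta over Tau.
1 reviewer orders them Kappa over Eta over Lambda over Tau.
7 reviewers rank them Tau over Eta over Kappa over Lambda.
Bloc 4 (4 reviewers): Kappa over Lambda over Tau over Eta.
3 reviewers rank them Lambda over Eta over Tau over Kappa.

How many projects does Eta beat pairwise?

1

Eta against each rival (17 reviewers):
Eta vs Kappa: 7+3 = 10 for Eta, 7 for Kappa — Eta by 10–7.
Eta vs Tau: Tau wins 11–6.
Eta vs Lambda: Eta is ranked higher on 1+7 = 8 ballots, Lambda on 9. Lambda wins 9–8.
Eta beats Kappa; loses to Tau, Lambda — 1 pairwise win.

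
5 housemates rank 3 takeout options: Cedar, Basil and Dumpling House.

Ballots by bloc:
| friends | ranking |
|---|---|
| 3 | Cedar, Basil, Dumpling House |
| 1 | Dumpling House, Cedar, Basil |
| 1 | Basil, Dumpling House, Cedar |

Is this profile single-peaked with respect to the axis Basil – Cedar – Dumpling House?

Axis positions: Basil=1, Cedar=2, Dumpling House=3.
Bloc 1 (peak Cedar at position 2): ranking walks positions 2-1-3, expanding outward from the peak — single-peaked.
Bloc 2 (peak Dumpling House at position 3): ranking walks positions 3-2-1, expanding outward from the peak — single-peaked.
Bloc 3: ranking walks positions 1-3-2; Dumpling House is ranked above Cedar even though Cedar lies between Dumpling House and the peak Basil on the axis — preferences dip and rise again. Not single-peaked.
Bloc 3 violates single-peakedness, so the profile is not single-peaked on this axis.

no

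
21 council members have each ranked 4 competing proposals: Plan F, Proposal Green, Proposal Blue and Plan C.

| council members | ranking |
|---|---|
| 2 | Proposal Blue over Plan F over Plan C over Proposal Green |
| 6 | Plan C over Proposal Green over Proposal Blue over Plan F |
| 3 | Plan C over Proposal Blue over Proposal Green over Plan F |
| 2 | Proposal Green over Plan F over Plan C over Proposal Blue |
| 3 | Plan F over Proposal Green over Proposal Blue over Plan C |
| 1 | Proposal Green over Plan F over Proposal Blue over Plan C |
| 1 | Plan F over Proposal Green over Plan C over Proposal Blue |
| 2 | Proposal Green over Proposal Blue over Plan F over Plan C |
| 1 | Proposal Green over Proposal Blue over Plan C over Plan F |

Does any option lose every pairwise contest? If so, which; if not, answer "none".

Head-to-head results (21 council members):
Plan F vs Proposal Green: 6 to 15, Proposal Green.
Plan F–Proposal Blue: Proposal Blue 14–7.
Plan F vs Plan C: Plan F, 11–10.
Proposal Green vs Proposal Blue: Proposal Green wins 16–5.
Proposal Green vs Plan C: Proposal Green is ranked higher on 2+3+1+1+2+1 = 10 ballots, Plan C on 11. Plan C wins 11–10.
Proposal Blue vs Plan C: 2+3+1+2+1 = 9 for Proposal Blue, 12 for Plan C — Plan C by 12–9.
Each option has at least one pairwise win (Plan F beats Plan C; Proposal Green beats Plan F; Proposal Blue beats Plan F; Plan C beats Proposal Green) — no Condorcet loser.

none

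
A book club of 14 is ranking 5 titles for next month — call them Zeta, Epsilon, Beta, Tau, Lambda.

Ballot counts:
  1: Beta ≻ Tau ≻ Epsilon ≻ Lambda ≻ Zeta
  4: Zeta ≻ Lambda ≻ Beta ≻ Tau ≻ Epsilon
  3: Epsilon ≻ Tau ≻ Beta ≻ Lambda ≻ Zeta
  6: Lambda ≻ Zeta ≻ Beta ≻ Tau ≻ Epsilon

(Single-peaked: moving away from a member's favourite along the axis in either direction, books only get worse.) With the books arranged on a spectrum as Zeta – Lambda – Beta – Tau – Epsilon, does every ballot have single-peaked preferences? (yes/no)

Axis positions: Zeta=1, Lambda=2, Beta=3, Tau=4, Epsilon=5.
Bloc 1 (peak Beta at position 3): ranking walks positions 3-4-5-2-1, expanding outward from the peak — single-peaked.
Bloc 2 (peak Zeta at position 1): ranking walks positions 1-2-3-4-5, expanding outward from the peak — single-peaked.
Bloc 3 (peak Epsilon at position 5): ranking walks positions 5-4-3-2-1, expanding outward from the peak — single-peaked.
Bloc 4 (peak Lambda at position 2): ranking walks positions 2-1-3-4-5, expanding outward from the peak — single-peaked.
Every ranking is single-peaked on this axis.

yes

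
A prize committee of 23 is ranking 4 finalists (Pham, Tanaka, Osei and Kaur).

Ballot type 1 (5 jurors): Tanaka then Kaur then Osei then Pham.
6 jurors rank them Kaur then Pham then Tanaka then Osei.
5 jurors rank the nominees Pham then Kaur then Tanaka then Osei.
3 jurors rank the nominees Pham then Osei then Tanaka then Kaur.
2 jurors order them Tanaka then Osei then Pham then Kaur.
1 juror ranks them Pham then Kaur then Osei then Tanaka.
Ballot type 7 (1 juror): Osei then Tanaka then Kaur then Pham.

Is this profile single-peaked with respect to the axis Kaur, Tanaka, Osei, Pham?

Axis positions: Kaur=1, Tanaka=2, Osei=3, Pham=4.
Ballot type 1 (peak Tanaka at position 2): ranking walks positions 2-1-3-4, expanding outward from the peak — single-peaked.
Ballot type 2: ranking walks positions 1-4-2-3; Pham is ranked above Tanaka even though Tanaka lies between Pham and the peak Kaur on the axis — preferences dip and rise again. Not single-peaked.
Ballot type 3: ranking walks positions 4-1-2-3; Kaur is ranked above Osei even though Osei lies between Kaur and the peak Pham on the axis — preferences dip and rise again. Not single-peaked.
Ballot type 4 (peak Pham at position 4): ranking walks positions 4-3-2-1, expanding outward from the peak — single-peaked.
Ballot type 5 (peak Tanaka at position 2): ranking walks positions 2-3-4-1, expanding outward from the peak — single-peaked.
Ballot type 6: ranking walks positions 4-1-3-2; Kaur is ranked above Osei even though Osei lies between Kaur and the peak Pham on the axis — preferences dip and rise again. Not single-peaked.
Ballot type 7 (peak Osei at position 3): ranking walks positions 3-2-1-4, expanding outward from the peak — single-peaked.
Ballot type 2 violates single-peakedness, so the profile is not single-peaked on this axis.

no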